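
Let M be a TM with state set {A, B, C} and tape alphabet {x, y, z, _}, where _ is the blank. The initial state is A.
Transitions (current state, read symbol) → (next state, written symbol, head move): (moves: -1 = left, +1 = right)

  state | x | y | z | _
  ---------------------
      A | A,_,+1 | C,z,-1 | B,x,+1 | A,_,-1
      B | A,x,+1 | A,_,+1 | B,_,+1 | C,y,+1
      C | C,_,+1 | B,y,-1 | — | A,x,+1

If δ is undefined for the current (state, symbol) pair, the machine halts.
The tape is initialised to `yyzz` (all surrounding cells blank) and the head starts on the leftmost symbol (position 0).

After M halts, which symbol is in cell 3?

x

state=A head=0 tape=_[y]yzz____   (A,y)→(C,z,-1)
state=C head=-1 tape=[_]zyzz____   (C,_)→(A,x,+1)
state=A head=0 tape=x[z]yzz____   (A,z)→(B,x,+1)
state=B head=1 tape=xx[y]zz____   (B,y)→(A,_,+1)
state=A head=2 tape=xx_[z]z____   (A,z)→(B,x,+1)
state=B head=3 tape=xx_x[z]____   (B,z)→(B,_,+1)
state=B head=4 tape=xx_x_[_]___   (B,_)→(C,y,+1)
state=C head=5 tape=xx_x_y[_]__   (C,_)→(A,x,+1)
state=A head=6 tape=xx_x_yx[_]_   (A,_)→(A,_,-1)
state=A head=5 tape=xx_x_y[x]__   (A,x)→(A,_,+1)
state=A head=6 tape=xx_x_y_[_]_   (A,_)→(A,_,-1)
state=A head=5 tape=xx_x_y[_]__   (A,_)→(A,_,-1)
state=A head=4 tape=xx_x_[y]___   (A,y)→(C,z,-1)
state=C head=3 tape=xx_x[_]z___   (C,_)→(A,x,+1)
state=A head=4 tape=xx_xx[z]___   (A,z)→(B,x,+1)
state=B head=5 tape=xx_xxx[_]__   (B,_)→(C,y,+1)
state=C head=6 tape=xx_xxxy[_]_   (C,_)→(A,x,+1)
state=A head=7 tape=xx_xxxyx[_]   (A,_)→(A,_,-1)
state=A head=6 tape=xx_xxxy[x]_   (A,x)→(A,_,+1)
state=A head=7 tape=xx_xxxy_[_]   (A,_)→(A,_,-1)
state=A head=6 tape=xx_xxxy[_]_   (A,_)→(A,_,-1)
state=A head=5 tape=xx_xxx[y]__   (A,y)→(C,z,-1)
state=C head=4 tape=xx_xx[x]z__   (C,x)→(C,_,+1)
state=C head=5 tape=xx_xx_[z]__
Cell 3 holds x when M halts.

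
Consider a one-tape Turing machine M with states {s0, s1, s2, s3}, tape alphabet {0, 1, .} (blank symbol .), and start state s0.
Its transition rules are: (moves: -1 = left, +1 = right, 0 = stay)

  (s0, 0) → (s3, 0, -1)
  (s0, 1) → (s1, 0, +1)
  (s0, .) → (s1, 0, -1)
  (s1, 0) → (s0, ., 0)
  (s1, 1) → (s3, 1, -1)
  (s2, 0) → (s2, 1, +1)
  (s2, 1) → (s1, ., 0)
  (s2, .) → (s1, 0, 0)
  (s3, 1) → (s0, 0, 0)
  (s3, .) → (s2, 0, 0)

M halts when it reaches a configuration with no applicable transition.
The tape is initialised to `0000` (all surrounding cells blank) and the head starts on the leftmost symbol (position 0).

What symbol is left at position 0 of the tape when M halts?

s0 | ..[0]000.   read 0 → write 0, move -1, go to s3
s3 | .[.]0000.   read . → write 0, move 0, go to s2
s2 | .[0]0000.   read 0 → write 1, move +1, go to s2
s2 | .1[0]000.   read 0 → write 1, move +1, go to s2
s2 | .11[0]00.   read 0 → write 1, move +1, go to s2
s2 | .111[0]0.   read 0 → write 1, move +1, go to s2
s2 | .1111[0].   read 0 → write 1, move +1, go to s2
s2 | .11111[.]   read . → write 0, move 0, go to s1
s1 | .11111[0]   read 0 → write ., move 0, go to s0
s0 | .11111[.]   read . → write 0, move -1, go to s1
s1 | .1111[1]0   read 1 → write 1, move -1, go to s3
s3 | .111[1]10   read 1 → write 0, move 0, go to s0
s0 | .111[0]10   read 0 → write 0, move -1, go to s3
s3 | .11[1]010   read 1 → write 0, move 0, go to s0
s0 | .11[0]010   read 0 → write 0, move -1, go to s3
s3 | .1[1]0010   read 1 → write 0, move 0, go to s0
s0 | .1[0]0010   read 0 → write 0, move -1, go to s3
s3 | .[1]00010   read 1 → write 0, move 0, go to s0
s0 | .[0]00010   read 0 → write 0, move -1, go to s3
s3 | [.]000010   read . → write 0, move 0, go to s2
s2 | [0]000010   read 0 → write 1, move +1, go to s2
s2 | 1[0]00010   read 0 → write 1, move +1, go to s2
s2 | 11[0]0010   read 0 → write 1, move +1, go to s2
s2 | 111[0]010   read 0 → write 1, move +1, go to s2
s2 | 1111[0]10   read 0 → write 1, move +1, go to s2
s2 | 11111[1]0   read 1 → write ., move 0, go to s1
s1 | 11111[.]0
Cell 0 holds 1 when M halts.

1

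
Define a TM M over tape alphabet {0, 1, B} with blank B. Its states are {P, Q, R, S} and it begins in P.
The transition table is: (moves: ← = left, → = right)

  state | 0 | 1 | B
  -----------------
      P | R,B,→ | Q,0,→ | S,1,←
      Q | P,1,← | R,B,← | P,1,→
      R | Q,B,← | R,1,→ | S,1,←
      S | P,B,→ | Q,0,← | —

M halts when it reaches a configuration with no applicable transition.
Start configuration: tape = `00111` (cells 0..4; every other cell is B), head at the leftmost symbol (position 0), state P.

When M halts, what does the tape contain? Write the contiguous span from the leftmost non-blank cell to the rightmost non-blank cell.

state=P head=0 tape=BBBB[0]0111B   (P,0)→(R,B,→)
state=R head=1 tape=BBBBB[0]111B   (R,0)→(Q,B,←)
state=Q head=0 tape=BBBB[B]B111B   (Q,B)→(P,1,→)
state=P head=1 tape=BBBB1[B]111B   (P,B)→(S,1,←)
state=S head=0 tape=BBBB[1]1111B   (S,1)→(Q,0,←)
state=Q head=-1 tape=BBB[B]01111B   (Q,B)→(P,1,→)
state=P head=0 tape=BBB1[0]1111B   (P,0)→(R,B,→)
state=R head=1 tape=BBB1B[1]111B   (R,1)→(R,1,→)
state=R head=2 tape=BBB1B1[1]11B   (R,1)→(R,1,→)
state=R head=3 tape=BBB1B11[1]1B   (R,1)→(R,1,→)
state=R head=4 tape=BBB1B111[1]B   (R,1)→(R,1,→)
state=R head=5 tape=BBB1B1111[B]   (R,B)→(S,1,←)
state=S head=4 tape=BBB1B111[1]1   (S,1)→(Q,0,←)
state=Q head=3 tape=BBB1B11[1]01   (Q,1)→(R,B,←)
state=R head=2 tape=BBB1B1[1]B01   (R,1)→(R,1,→)
state=R head=3 tape=BBB1B11[B]01   (R,B)→(S,1,←)
state=S head=2 tape=BBB1B1[1]101   (S,1)→(Q,0,←)
state=Q head=1 tape=BBB1B[1]0101   (Q,1)→(R,B,←)
state=R head=0 tape=BBB1[B]B0101   (R,B)→(S,1,←)
state=S head=-1 tape=BBB[1]1B0101   (S,1)→(Q,0,←)
state=Q head=-2 tape=BB[B]01B0101   (Q,B)→(P,1,→)
state=P head=-1 tape=BB1[0]1B0101   (P,0)→(R,B,→)
state=R head=0 tape=BB1B[1]B0101   (R,1)→(R,1,→)
state=R head=1 tape=BB1B1[B]0101   (R,B)→(S,1,←)
state=S head=0 tape=BB1B[1]10101   (S,1)→(Q,0,←)
state=Q head=-1 tape=BB1[B]010101   (Q,B)→(P,1,→)
state=P head=0 tape=BB11[0]10101   (P,0)→(R,B,→)
state=R head=1 tape=BB11B[1]0101   (R,1)→(R,1,→)
state=R head=2 tape=BB11B1[0]101   (R,0)→(Q,B,←)
state=Q head=1 tape=BB11B[1]B101   (Q,1)→(R,B,←)
state=R head=0 tape=BB11[B]BB101   (R,B)→(S,1,←)
state=S head=-1 tape=BB1[1]1BB101   (S,1)→(Q,0,←)
state=Q head=-2 tape=BB[1]01BB101   (Q,1)→(R,B,←)
state=R head=-3 tape=B[B]B01BB101   (R,B)→(S,1,←)
state=S head=-4 tape=[B]1B01BB101
The non-blank tape span at halt is 1B01BB101.

1B01BB101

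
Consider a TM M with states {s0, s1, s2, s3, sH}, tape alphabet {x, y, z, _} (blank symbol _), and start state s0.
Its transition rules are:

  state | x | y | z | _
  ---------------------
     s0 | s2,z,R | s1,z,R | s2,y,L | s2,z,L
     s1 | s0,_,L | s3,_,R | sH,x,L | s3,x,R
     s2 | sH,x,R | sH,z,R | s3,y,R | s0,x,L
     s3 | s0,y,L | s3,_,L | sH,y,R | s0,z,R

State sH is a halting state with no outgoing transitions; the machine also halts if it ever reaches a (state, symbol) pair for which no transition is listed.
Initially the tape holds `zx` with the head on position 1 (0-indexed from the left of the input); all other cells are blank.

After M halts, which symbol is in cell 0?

state=s0 head=1 tape=_z[x]_   (s0,x)→(s2,z,R)
state=s2 head=2 tape=_zz[_]   (s2,_)→(s0,x,L)
state=s0 head=1 tape=_z[z]x   (s0,z)→(s2,y,L)
state=s2 head=0 tape=_[z]yx   (s2,z)→(s3,y,R)
state=s3 head=1 tape=_y[y]x   (s3,y)→(s3,_,L)
state=s3 head=0 tape=_[y]_x   (s3,y)→(s3,_,L)
state=s3 head=-1 tape=[_]__x   (s3,_)→(s0,z,R)
state=s0 head=0 tape=z[_]_x   (s0,_)→(s2,z,L)
state=s2 head=-1 tape=[z]z_x   (s2,z)→(s3,y,R)
state=s3 head=0 tape=y[z]_x   (s3,z)→(sH,y,R)
state=sH head=1 tape=yy[_]x
Cell 0 holds y when M halts.

y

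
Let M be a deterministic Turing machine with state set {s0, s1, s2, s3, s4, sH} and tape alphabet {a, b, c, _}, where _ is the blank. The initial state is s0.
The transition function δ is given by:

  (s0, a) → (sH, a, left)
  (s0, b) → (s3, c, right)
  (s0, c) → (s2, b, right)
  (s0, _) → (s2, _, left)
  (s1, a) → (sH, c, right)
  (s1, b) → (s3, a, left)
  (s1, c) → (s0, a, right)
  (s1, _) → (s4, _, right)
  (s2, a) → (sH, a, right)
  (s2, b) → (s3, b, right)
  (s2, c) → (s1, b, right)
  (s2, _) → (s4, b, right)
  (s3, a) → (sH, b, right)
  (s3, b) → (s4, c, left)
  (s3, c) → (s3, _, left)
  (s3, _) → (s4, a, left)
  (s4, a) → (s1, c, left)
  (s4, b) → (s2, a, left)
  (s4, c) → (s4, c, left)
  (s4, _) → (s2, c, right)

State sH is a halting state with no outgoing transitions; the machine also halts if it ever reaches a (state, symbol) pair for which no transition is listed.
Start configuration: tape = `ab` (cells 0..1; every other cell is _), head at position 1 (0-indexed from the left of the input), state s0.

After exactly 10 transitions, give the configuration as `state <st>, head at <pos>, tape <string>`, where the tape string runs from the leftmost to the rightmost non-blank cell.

state=s0 head=1 tape=_a[b]_   (s0,b)→(s3,c,right)
state=s3 head=2 tape=_ac[_]   (s3,_)→(s4,a,left)
state=s4 head=1 tape=_a[c]a   (s4,c)→(s4,c,left)
state=s4 head=0 tape=_[a]ca   (s4,a)→(s1,c,left)
state=s1 head=-1 tape=[_]cca   (s1,_)→(s4,_,right)
state=s4 head=0 tape=_[c]ca   (s4,c)→(s4,c,left)
state=s4 head=-1 tape=[_]cca   (s4,_)→(s2,c,right)
state=s2 head=0 tape=c[c]ca   (s2,c)→(s1,b,right)
state=s1 head=1 tape=cb[c]a   (s1,c)→(s0,a,right)
state=s0 head=2 tape=cba[a]   (s0,a)→(sH,a,left)
state=sH head=1 tape=cb[a]a
After 10 steps: state sH, head at 1, tape cbaa.

state sH, head at 1, tape cbaa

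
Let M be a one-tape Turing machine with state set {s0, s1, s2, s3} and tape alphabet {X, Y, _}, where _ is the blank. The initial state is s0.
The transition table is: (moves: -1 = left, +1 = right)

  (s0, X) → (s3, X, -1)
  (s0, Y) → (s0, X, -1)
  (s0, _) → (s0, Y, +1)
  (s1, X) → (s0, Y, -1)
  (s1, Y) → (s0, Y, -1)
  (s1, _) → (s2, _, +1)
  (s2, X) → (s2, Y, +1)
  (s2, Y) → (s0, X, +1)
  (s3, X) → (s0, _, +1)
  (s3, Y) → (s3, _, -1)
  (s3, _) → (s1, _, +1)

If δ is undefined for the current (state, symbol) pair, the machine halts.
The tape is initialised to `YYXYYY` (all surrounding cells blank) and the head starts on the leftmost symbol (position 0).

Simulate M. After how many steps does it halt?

s0 | __[Y]YXYYY   read Y → write X, move -1, go to s0
s0 | _[_]XYXYYY   read _ → write Y, move +1, go to s0
s0 | _Y[X]YXYYY   read X → write X, move -1, go to s3
s3 | _[Y]XYXYYY   read Y → write _, move -1, go to s3
s3 | [_]_XYXYYY   read _ → write _, move +1, go to s1
s1 | _[_]XYXYYY   read _ → write _, move +1, go to s2
s2 | __[X]YXYYY   read X → write Y, move +1, go to s2
s2 | __Y[Y]XYYY   read Y → write X, move +1, go to s0
s0 | __YX[X]YYY   read X → write X, move -1, go to s3
s3 | __Y[X]XYYY   read X → write _, move +1, go to s0
s0 | __Y_[X]YYY   read X → write X, move -1, go to s3
s3 | __Y[_]XYYY   read _ → write _, move +1, go to s1
s1 | __Y_[X]YYY   read X → write Y, move -1, go to s0
s0 | __Y[_]YYYY   read _ → write Y, move +1, go to s0
s0 | __YY[Y]YYY   read Y → write X, move -1, go to s0
s0 | __Y[Y]XYYY   read Y → write X, move -1, go to s0
s0 | __[Y]XXYYY   read Y → write X, move -1, go to s0
s0 | _[_]XXXYYY   read _ → write Y, move +1, go to s0
s0 | _Y[X]XXYYY   read X → write X, move -1, go to s3
s3 | _[Y]XXXYYY   read Y → write _, move -1, go to s3
s3 | [_]_XXXYYY   read _ → write _, move +1, go to s1
s1 | _[_]XXXYYY   read _ → write _, move +1, go to s2
s2 | __[X]XXYYY   read X → write Y, move +1, go to s2
s2 | __Y[X]XYYY   read X → write Y, move +1, go to s2
s2 | __YY[X]YYY   read X → write Y, move +1, go to s2
s2 | __YYY[Y]YY   read Y → write X, move +1, go to s0
s0 | __YYYX[Y]Y   read Y → write X, move -1, go to s0
s0 | __YYY[X]XY   read X → write X, move -1, go to s3
s3 | __YY[Y]XXY   read Y → write _, move -1, go to s3
s3 | __Y[Y]_XXY   read Y → write _, move -1, go to s3
s3 | __[Y]__XXY   read Y → write _, move -1, go to s3
s3 | _[_]___XXY   read _ → write _, move +1, go to s1
s1 | __[_]__XXY   read _ → write _, move +1, go to s2
s2 | ___[_]_XXY
M halts after 33 transitions.

33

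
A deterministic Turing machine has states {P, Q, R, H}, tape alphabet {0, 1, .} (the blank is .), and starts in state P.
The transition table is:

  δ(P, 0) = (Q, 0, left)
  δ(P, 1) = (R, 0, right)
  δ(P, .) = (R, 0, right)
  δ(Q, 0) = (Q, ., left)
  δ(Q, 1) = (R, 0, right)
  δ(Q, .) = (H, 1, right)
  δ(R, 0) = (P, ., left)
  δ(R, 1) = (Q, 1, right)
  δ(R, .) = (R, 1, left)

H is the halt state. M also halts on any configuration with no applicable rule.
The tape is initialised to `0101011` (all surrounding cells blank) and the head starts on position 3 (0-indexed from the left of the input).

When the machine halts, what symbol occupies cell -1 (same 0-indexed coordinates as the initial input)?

P | .010[1]011   read 1 → write 0, move right, go to R
R | .0100[0]11   read 0 → write ., move left, go to P
P | .010[0].11   read 0 → write 0, move left, go to Q
Q | .01[0]0.11   read 0 → write ., move left, go to Q
Q | .0[1].0.11   read 1 → write 0, move right, go to R
R | .00[.]0.11   read . → write 1, move left, go to R
R | .0[0]10.11   read 0 → write ., move left, go to P
P | .[0].10.11   read 0 → write 0, move left, go to Q
Q | [.]0.10.11   read . → write 1, move right, go to H
H | 1[0].10.11
Cell -1 holds 1 when M halts.

1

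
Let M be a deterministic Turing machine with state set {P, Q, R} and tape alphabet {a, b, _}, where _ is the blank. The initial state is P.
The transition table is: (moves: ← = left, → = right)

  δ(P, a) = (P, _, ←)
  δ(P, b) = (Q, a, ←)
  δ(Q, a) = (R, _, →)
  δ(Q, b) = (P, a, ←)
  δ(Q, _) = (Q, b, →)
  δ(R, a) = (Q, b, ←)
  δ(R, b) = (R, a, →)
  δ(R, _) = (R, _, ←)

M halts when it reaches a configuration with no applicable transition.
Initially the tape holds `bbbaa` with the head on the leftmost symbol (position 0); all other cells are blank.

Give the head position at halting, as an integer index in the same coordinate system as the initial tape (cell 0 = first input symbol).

state=P head=0 tape=_[b]bbaa_   (P,b)→(Q,a,←)
state=Q head=-1 tape=[_]abbaa_   (Q,_)→(Q,b,→)
state=Q head=0 tape=b[a]bbaa_   (Q,a)→(R,_,→)
state=R head=1 tape=b_[b]baa_   (R,b)→(R,a,→)
state=R head=2 tape=b_a[b]aa_   (R,b)→(R,a,→)
state=R head=3 tape=b_aa[a]a_   (R,a)→(Q,b,←)
state=Q head=2 tape=b_a[a]ba_   (Q,a)→(R,_,→)
state=R head=3 tape=b_a_[b]a_   (R,b)→(R,a,→)
state=R head=4 tape=b_a_a[a]_   (R,a)→(Q,b,←)
state=Q head=3 tape=b_a_[a]b_   (Q,a)→(R,_,→)
state=R head=4 tape=b_a__[b]_   (R,b)→(R,a,→)
state=R head=5 tape=b_a__a[_]   (R,_)→(R,_,←)
state=R head=4 tape=b_a__[a]_   (R,a)→(Q,b,←)
state=Q head=3 tape=b_a_[_]b_   (Q,_)→(Q,b,→)
state=Q head=4 tape=b_a_b[b]_   (Q,b)→(P,a,←)
state=P head=3 tape=b_a_[b]a_   (P,b)→(Q,a,←)
state=Q head=2 tape=b_a[_]aa_   (Q,_)→(Q,b,→)
state=Q head=3 tape=b_ab[a]a_   (Q,a)→(R,_,→)
state=R head=4 tape=b_ab_[a]_   (R,a)→(Q,b,←)
state=Q head=3 tape=b_ab[_]b_   (Q,_)→(Q,b,→)
state=Q head=4 tape=b_abb[b]_   (Q,b)→(P,a,←)
state=P head=3 tape=b_ab[b]a_   (P,b)→(Q,a,←)
state=Q head=2 tape=b_a[b]aa_   (Q,b)→(P,a,←)
state=P head=1 tape=b_[a]aaa_   (P,a)→(P,_,←)
state=P head=0 tape=b[_]_aaa_
At halt the head is at cell 0.

0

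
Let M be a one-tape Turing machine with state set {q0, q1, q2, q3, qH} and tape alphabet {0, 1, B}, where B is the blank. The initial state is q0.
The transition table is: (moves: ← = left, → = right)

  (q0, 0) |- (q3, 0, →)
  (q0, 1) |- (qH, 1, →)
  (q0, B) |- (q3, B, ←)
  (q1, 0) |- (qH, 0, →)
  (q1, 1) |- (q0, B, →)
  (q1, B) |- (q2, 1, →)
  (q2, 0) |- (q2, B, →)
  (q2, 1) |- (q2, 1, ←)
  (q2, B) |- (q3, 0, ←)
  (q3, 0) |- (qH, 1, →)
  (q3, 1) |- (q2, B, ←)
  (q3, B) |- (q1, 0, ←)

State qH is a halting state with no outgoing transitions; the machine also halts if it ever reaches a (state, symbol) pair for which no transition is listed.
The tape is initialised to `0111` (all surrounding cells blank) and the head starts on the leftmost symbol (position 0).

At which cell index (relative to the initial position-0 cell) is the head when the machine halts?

2

state=q0 head=0 tape=B[0]111   (q0,0)→(q3,0,→)
state=q3 head=1 tape=B0[1]11   (q3,1)→(q2,B,←)
state=q2 head=0 tape=B[0]B11   (q2,0)→(q2,B,→)
state=q2 head=1 tape=BB[B]11   (q2,B)→(q3,0,←)
state=q3 head=0 tape=B[B]011   (q3,B)→(q1,0,←)
state=q1 head=-1 tape=[B]0011   (q1,B)→(q2,1,→)
state=q2 head=0 tape=1[0]011   (q2,0)→(q2,B,→)
state=q2 head=1 tape=1B[0]11   (q2,0)→(q2,B,→)
state=q2 head=2 tape=1BB[1]1   (q2,1)→(q2,1,←)
state=q2 head=1 tape=1B[B]11   (q2,B)→(q3,0,←)
state=q3 head=0 tape=1[B]011   (q3,B)→(q1,0,←)
state=q1 head=-1 tape=[1]0011   (q1,1)→(q0,B,→)
state=q0 head=0 tape=B[0]011   (q0,0)→(q3,0,→)
state=q3 head=1 tape=B0[0]11   (q3,0)→(qH,1,→)
state=qH head=2 tape=B01[1]1
At halt the head is at cell 2.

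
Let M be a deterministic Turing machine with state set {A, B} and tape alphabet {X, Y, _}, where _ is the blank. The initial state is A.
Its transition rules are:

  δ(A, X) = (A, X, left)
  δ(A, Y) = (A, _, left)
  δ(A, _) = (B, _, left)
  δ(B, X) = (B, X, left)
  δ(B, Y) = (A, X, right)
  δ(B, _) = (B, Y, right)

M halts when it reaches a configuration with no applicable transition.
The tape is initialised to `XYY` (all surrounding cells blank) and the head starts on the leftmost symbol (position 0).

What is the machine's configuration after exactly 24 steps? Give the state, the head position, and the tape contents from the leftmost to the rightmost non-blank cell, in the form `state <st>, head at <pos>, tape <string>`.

state B, head at -2, tape YYYYXXXYY

A | ______[X]YY   read X → write X, move left, go to A
A | _____[_]XYY   read _ → write _, move left, go to B
B | ____[_]_XYY   read _ → write Y, move right, go to B
B | ____Y[_]XYY   read _ → write Y, move right, go to B
B | ____YY[X]YY   read X → write X, move left, go to B
B | ____Y[Y]XYY   read Y → write X, move right, go to A
A | ____YX[X]YY   read X → write X, move left, go to A
A | ____Y[X]XYY   read X → write X, move left, go to A
A | ____[Y]XXYY   read Y → write _, move left, go to A
A | ___[_]_XXYY   read _ → write _, move left, go to B
B | __[_]__XXYY   read _ → write Y, move right, go to B
B | __Y[_]_XXYY   read _ → write Y, move right, go to B
B | __YY[_]XXYY   read _ → write Y, move right, go to B
B | __YYY[X]XYY   read X → write X, move left, go to B
B | __YY[Y]XXYY   read Y → write X, move right, go to A
A | __YYX[X]XYY   read X → write X, move left, go to A
A | __YY[X]XXYY   read X → write X, move left, go to A
A | __Y[Y]XXXYY   read Y → write _, move left, go to A
A | __[Y]_XXXYY   read Y → write _, move left, go to A
A | _[_]__XXXYY   read _ → write _, move left, go to B
B | [_]___XXXYY   read _ → write Y, move right, go to B
B | Y[_]__XXXYY   read _ → write Y, move right, go to B
B | YY[_]_XXXYY   read _ → write Y, move right, go to B
B | YYY[_]XXXYY   read _ → write Y, move right, go to B
B | YYYY[X]XXYY
After 24 steps: state B, head at -2, tape YYYYXXXYY.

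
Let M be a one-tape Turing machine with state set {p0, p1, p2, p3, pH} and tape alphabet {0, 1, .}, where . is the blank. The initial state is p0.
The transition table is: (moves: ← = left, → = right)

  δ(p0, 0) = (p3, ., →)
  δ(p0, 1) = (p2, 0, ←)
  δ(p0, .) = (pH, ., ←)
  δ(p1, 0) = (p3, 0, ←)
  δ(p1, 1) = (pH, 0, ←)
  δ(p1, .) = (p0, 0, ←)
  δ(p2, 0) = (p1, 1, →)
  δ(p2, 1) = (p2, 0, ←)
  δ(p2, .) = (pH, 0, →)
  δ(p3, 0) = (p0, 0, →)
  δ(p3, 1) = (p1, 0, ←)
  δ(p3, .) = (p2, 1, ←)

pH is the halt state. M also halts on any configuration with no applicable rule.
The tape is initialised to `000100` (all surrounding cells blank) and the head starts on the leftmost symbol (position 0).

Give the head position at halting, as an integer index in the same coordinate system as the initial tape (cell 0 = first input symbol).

state=p0 head=0 tape=[0]00100.   (p0,0)→(p3,.,→)
state=p3 head=1 tape=.[0]0100.   (p3,0)→(p0,0,→)
state=p0 head=2 tape=.0[0]100.   (p0,0)→(p3,.,→)
state=p3 head=3 tape=.0.[1]00.   (p3,1)→(p1,0,←)
state=p1 head=2 tape=.0[.]000.   (p1,.)→(p0,0,←)
state=p0 head=1 tape=.[0]0000.   (p0,0)→(p3,.,→)
state=p3 head=2 tape=..[0]000.   (p3,0)→(p0,0,→)
state=p0 head=3 tape=..0[0]00.   (p0,0)→(p3,.,→)
state=p3 head=4 tape=..0.[0]0.   (p3,0)→(p0,0,→)
state=p0 head=5 tape=..0.0[0].   (p0,0)→(p3,.,→)
state=p3 head=6 tape=..0.0.[.]   (p3,.)→(p2,1,←)
state=p2 head=5 tape=..0.0[.]1   (p2,.)→(pH,0,→)
state=pH head=6 tape=..0.00[1]
At halt the head is at cell 6.

6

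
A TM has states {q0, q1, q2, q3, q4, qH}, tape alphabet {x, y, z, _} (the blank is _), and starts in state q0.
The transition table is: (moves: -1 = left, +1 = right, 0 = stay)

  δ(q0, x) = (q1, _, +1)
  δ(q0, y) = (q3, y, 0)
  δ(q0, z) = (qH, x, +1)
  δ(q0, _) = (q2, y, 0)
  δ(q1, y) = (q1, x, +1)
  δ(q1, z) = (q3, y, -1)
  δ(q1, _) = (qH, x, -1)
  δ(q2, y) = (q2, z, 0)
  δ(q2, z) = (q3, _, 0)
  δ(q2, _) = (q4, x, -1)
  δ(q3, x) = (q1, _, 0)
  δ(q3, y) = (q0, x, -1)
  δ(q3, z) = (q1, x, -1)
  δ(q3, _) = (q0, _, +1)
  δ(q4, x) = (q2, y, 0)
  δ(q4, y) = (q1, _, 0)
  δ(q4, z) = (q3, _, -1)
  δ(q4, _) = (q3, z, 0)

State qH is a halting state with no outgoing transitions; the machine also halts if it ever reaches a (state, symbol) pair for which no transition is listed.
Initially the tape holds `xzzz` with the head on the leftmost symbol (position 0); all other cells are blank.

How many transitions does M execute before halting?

q0 | [x]zzz_   read x → write _, move +1, go to q1
q1 | _[z]zz_   read z → write y, move -1, go to q3
q3 | [_]yzz_   read _ → write _, move +1, go to q0
q0 | _[y]zz_   read y → write y, move 0, go to q3
q3 | _[y]zz_   read y → write x, move -1, go to q0
q0 | [_]xzz_   read _ → write y, move 0, go to q2
q2 | [y]xzz_   read y → write z, move 0, go to q2
q2 | [z]xzz_   read z → write _, move 0, go to q3
q3 | [_]xzz_   read _ → write _, move +1, go to q0
q0 | _[x]zz_   read x → write _, move +1, go to q1
q1 | __[z]z_   read z → write y, move -1, go to q3
q3 | _[_]yz_   read _ → write _, move +1, go to q0
q0 | __[y]z_   read y → write y, move 0, go to q3
q3 | __[y]z_   read y → write x, move -1, go to q0
q0 | _[_]xz_   read _ → write y, move 0, go to q2
q2 | _[y]xz_   read y → write z, move 0, go to q2
q2 | _[z]xz_   read z → write _, move 0, go to q3
q3 | _[_]xz_   read _ → write _, move +1, go to q0
q0 | __[x]z_   read x → write _, move +1, go to q1
q1 | ___[z]_   read z → write y, move -1, go to q3
q3 | __[_]y_   read _ → write _, move +1, go to q0
q0 | ___[y]_   read y → write y, move 0, go to q3
q3 | ___[y]_   read y → write x, move -1, go to q0
q0 | __[_]x_   read _ → write y, move 0, go to q2
q2 | __[y]x_   read y → write z, move 0, go to q2
q2 | __[z]x_   read z → write _, move 0, go to q3
q3 | __[_]x_   read _ → write _, move +1, go to q0
q0 | ___[x]_   read x → write _, move +1, go to q1
q1 | ____[_]   read _ → write x, move -1, go to qH
qH | ___[_]x
M halts after 29 transitions.

29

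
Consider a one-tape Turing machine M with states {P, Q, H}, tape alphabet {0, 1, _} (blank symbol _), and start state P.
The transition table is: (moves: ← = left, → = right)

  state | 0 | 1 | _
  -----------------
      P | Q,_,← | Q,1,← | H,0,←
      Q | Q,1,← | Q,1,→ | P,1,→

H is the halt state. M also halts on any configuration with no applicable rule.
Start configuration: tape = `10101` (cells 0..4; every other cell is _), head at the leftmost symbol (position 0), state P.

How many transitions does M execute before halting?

15

P | _[1]0101__   read 1 → write 1, move ←, go to Q
Q | [_]10101__   read _ → write 1, move →, go to P
P | 1[1]0101__   read 1 → write 1, move ←, go to Q
Q | [1]10101__   read 1 → write 1, move →, go to Q
Q | 1[1]0101__   read 1 → write 1, move →, go to Q
Q | 11[0]101__   read 0 → write 1, move ←, go to Q
Q | 1[1]1101__   read 1 → write 1, move →, go to Q
Q | 11[1]101__   read 1 → write 1, move →, go to Q
Q | 111[1]01__   read 1 → write 1, move →, go to Q
Q | 1111[0]1__   read 0 → write 1, move ←, go to Q
Q | 111[1]11__   read 1 → write 1, move →, go to Q
Q | 1111[1]1__   read 1 → write 1, move →, go to Q
Q | 11111[1]__   read 1 → write 1, move →, go to Q
Q | 111111[_]_   read _ → write 1, move →, go to P
P | 1111111[_]   read _ → write 0, move ←, go to H
H | 111111[1]0
M halts after 15 transitions.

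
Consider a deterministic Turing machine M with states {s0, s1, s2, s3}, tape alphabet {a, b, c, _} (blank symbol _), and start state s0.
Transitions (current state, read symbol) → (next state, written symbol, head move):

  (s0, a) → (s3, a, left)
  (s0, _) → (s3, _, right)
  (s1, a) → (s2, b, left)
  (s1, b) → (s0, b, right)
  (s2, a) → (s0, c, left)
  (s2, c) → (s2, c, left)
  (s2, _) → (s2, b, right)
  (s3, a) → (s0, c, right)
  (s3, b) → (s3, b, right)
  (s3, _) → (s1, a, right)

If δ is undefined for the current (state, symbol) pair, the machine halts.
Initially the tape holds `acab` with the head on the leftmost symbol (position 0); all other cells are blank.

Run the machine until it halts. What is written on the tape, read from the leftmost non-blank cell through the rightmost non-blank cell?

s0 | __[a]cab   read a → write a, move left, go to s3
s3 | _[_]acab   read _ → write a, move right, go to s1
s1 | _a[a]cab   read a → write b, move left, go to s2
s2 | _[a]bcab   read a → write c, move left, go to s0
s0 | [_]cbcab   read _ → write _, move right, go to s3
s3 | _[c]bcab
The non-blank tape span at halt is cbcab.

cbcab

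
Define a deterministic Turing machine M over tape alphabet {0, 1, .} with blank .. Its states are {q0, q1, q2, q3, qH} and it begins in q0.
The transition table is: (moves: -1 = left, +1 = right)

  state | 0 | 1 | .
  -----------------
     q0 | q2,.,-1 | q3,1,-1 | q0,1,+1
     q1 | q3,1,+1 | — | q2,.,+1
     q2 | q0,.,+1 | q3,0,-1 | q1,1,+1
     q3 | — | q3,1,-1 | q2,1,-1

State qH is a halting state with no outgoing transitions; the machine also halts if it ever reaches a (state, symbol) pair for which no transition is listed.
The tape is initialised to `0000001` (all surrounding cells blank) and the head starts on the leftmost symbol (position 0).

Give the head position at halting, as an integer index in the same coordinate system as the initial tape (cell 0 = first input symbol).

q0 | .[0]000001   read 0 → write ., move -1, go to q2
q2 | [.].000001   read . → write 1, move +1, go to q1
q1 | 1[.]000001   read . → write ., move +1, go to q2
q2 | 1.[0]00001   read 0 → write ., move +1, go to q0
q0 | 1..[0]0001   read 0 → write ., move -1, go to q2
q2 | 1.[.].0001   read . → write 1, move +1, go to q1
q1 | 1.1[.]0001   read . → write ., move +1, go to q2
q2 | 1.1.[0]001   read 0 → write ., move +1, go to q0
q0 | 1.1..[0]01   read 0 → write ., move -1, go to q2
q2 | 1.1.[.].01   read . → write 1, move +1, go to q1
q1 | 1.1.1[.]01   read . → write ., move +1, go to q2
q2 | 1.1.1.[0]1   read 0 → write ., move +1, go to q0
q0 | 1.1.1..[1]   read 1 → write 1, move -1, go to q3
q3 | 1.1.1.[.]1   read . → write 1, move -1, go to q2
q2 | 1.1.1[.]11   read . → write 1, move +1, go to q1
q1 | 1.1.11[1]1
At halt the head is at cell 5.

5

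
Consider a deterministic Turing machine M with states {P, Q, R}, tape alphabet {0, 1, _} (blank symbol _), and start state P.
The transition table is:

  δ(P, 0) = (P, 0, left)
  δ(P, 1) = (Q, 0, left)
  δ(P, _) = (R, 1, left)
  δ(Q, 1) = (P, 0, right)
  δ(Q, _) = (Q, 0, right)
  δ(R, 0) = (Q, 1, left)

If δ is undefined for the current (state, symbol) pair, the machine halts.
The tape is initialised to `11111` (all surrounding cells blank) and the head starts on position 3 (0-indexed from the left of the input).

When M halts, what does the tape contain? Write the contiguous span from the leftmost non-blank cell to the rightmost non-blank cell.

P | __111[1]1   read 1 → write 0, move left, go to Q
Q | __11[1]01   read 1 → write 0, move right, go to P
P | __110[0]1   read 0 → write 0, move left, go to P
P | __11[0]01   read 0 → write 0, move left, go to P
P | __1[1]001   read 1 → write 0, move left, go to Q
Q | __[1]0001   read 1 → write 0, move right, go to P
P | __0[0]001   read 0 → write 0, move left, go to P
P | __[0]0001   read 0 → write 0, move left, go to P
P | _[_]00001   read _ → write 1, move left, go to R
R | [_]100001
The non-blank tape span at halt is 100001.

100001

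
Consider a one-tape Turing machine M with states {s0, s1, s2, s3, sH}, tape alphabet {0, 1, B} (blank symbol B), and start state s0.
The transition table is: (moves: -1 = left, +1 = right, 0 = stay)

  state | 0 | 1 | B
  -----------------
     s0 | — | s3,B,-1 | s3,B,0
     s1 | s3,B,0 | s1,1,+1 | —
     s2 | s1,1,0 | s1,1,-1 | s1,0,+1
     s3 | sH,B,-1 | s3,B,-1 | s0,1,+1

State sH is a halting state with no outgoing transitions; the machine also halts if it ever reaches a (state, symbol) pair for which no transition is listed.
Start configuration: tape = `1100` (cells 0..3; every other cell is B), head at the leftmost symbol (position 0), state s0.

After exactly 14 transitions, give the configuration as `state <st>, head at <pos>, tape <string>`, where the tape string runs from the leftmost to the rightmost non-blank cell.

state=s0 head=0 tape=BB[1]100   (s0,1)→(s3,B,-1)
state=s3 head=-1 tape=B[B]B100   (s3,B)→(s0,1,+1)
state=s0 head=0 tape=B1[B]100   (s0,B)→(s3,B,0)
state=s3 head=0 tape=B1[B]100   (s3,B)→(s0,1,+1)
state=s0 head=1 tape=B11[1]00   (s0,1)→(s3,B,-1)
state=s3 head=0 tape=B1[1]B00   (s3,1)→(s3,B,-1)
state=s3 head=-1 tape=B[1]BB00   (s3,1)→(s3,B,-1)
state=s3 head=-2 tape=[B]BBB00   (s3,B)→(s0,1,+1)
state=s0 head=-1 tape=1[B]BB00   (s0,B)→(s3,B,0)
state=s3 head=-1 tape=1[B]BB00   (s3,B)→(s0,1,+1)
state=s0 head=0 tape=11[B]B00   (s0,B)→(s3,B,0)
state=s3 head=0 tape=11[B]B00   (s3,B)→(s0,1,+1)
state=s0 head=1 tape=111[B]00   (s0,B)→(s3,B,0)
state=s3 head=1 tape=111[B]00   (s3,B)→(s0,1,+1)
state=s0 head=2 tape=1111[0]0
After 14 steps: state s0, head at 2, tape 111100.

state s0, head at 2, tape 111100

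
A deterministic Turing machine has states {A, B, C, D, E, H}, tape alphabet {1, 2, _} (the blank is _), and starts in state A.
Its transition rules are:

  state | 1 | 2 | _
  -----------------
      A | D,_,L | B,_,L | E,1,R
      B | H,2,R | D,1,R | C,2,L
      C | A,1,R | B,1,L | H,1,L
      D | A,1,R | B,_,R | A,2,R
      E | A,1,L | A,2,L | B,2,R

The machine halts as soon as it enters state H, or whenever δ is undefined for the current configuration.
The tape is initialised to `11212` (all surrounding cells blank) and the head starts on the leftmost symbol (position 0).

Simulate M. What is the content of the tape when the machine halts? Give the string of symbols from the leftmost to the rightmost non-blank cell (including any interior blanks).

121212

A | __[1]1212   read 1 → write _, move L, go to D
D | _[_]_1212   read _ → write 2, move R, go to A
A | _2[_]1212   read _ → write 1, move R, go to E
E | _21[1]212   read 1 → write 1, move L, go to A
A | _2[1]1212   read 1 → write _, move L, go to D
D | _[2]_1212   read 2 → write _, move R, go to B
B | __[_]1212   read _ → write 2, move L, go to C
C | _[_]21212   read _ → write 1, move L, go to H
H | [_]121212
The non-blank tape span at halt is 121212.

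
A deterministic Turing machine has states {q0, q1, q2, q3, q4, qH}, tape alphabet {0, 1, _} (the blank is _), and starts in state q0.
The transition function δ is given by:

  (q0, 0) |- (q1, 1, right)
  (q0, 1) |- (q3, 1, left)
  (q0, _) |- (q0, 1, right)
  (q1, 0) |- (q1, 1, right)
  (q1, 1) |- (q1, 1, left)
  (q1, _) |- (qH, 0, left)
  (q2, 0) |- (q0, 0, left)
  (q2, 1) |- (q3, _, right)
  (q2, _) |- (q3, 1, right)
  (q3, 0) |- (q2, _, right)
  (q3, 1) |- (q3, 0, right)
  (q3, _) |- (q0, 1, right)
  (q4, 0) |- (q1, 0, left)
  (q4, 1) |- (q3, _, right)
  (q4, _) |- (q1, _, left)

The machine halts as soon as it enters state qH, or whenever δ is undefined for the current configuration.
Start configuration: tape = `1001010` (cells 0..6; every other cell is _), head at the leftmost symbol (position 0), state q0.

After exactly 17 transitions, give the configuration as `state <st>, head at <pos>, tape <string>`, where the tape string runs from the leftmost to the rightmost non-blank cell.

state q1, head at -1, tape 11111010

q0 | _[1]001010   read 1 → write 1, move left, go to q3
q3 | [_]1001010   read _ → write 1, move right, go to q0
q0 | 1[1]001010   read 1 → write 1, move left, go to q3
q3 | [1]1001010   read 1 → write 0, move right, go to q3
q3 | 0[1]001010   read 1 → write 0, move right, go to q3
q3 | 00[0]01010   read 0 → write _, move right, go to q2
q2 | 00_[0]1010   read 0 → write 0, move left, go to q0
q0 | 00[_]01010   read _ → write 1, move right, go to q0
q0 | 001[0]1010   read 0 → write 1, move right, go to q1
q1 | 0011[1]010   read 1 → write 1, move left, go to q1
q1 | 001[1]1010   read 1 → write 1, move left, go to q1
q1 | 00[1]11010   read 1 → write 1, move left, go to q1
q1 | 0[0]111010   read 0 → write 1, move right, go to q1
q1 | 01[1]11010   read 1 → write 1, move left, go to q1
q1 | 0[1]111010   read 1 → write 1, move left, go to q1
q1 | [0]1111010   read 0 → write 1, move right, go to q1
q1 | 1[1]111010   read 1 → write 1, move left, go to q1
q1 | [1]1111010
After 17 steps: state q1, head at -1, tape 11111010.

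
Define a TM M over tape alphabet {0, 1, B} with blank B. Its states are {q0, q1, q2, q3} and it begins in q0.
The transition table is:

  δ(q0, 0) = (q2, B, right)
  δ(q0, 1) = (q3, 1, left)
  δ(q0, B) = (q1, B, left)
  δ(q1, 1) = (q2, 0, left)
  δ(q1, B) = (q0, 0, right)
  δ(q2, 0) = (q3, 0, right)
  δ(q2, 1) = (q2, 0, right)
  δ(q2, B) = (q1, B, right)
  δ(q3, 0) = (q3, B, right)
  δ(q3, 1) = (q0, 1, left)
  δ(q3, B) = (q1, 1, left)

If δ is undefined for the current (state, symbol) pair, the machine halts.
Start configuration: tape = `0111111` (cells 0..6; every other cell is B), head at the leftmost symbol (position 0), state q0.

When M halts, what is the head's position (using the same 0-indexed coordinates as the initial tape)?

8

state=q0 head=0 tape=[0]111111BBB   (q0,0)→(q2,B,right)
state=q2 head=1 tape=B[1]11111BBB   (q2,1)→(q2,0,right)
state=q2 head=2 tape=B0[1]1111BBB   (q2,1)→(q2,0,right)
state=q2 head=3 tape=B00[1]111BBB   (q2,1)→(q2,0,right)
state=q2 head=4 tape=B000[1]11BBB   (q2,1)→(q2,0,right)
state=q2 head=5 tape=B0000[1]1BBB   (q2,1)→(q2,0,right)
state=q2 head=6 tape=B00000[1]BBB   (q2,1)→(q2,0,right)
state=q2 head=7 tape=B000000[B]BB   (q2,B)→(q1,B,right)
state=q1 head=8 tape=B000000B[B]B   (q1,B)→(q0,0,right)
state=q0 head=9 tape=B000000B0[B]   (q0,B)→(q1,B,left)
state=q1 head=8 tape=B000000B[0]B
At halt the head is at cell 8.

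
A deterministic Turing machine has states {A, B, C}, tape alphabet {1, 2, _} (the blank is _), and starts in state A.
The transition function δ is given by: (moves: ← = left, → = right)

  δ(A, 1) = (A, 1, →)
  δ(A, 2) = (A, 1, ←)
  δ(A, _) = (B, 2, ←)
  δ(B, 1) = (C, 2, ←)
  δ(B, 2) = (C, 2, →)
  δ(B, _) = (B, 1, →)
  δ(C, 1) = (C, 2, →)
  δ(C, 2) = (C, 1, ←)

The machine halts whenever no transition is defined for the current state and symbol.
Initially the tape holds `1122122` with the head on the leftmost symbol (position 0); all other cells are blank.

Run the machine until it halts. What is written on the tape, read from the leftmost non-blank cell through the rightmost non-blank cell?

11122222

state=A head=0 tape=[1]122122__   (A,1)→(A,1,→)
state=A head=1 tape=1[1]22122__   (A,1)→(A,1,→)
state=A head=2 tape=11[2]2122__   (A,2)→(A,1,←)
state=A head=1 tape=1[1]12122__   (A,1)→(A,1,→)
state=A head=2 tape=11[1]2122__   (A,1)→(A,1,→)
state=A head=3 tape=111[2]122__   (A,2)→(A,1,←)
state=A head=2 tape=11[1]1122__   (A,1)→(A,1,→)
state=A head=3 tape=111[1]122__   (A,1)→(A,1,→)
state=A head=4 tape=1111[1]22__   (A,1)→(A,1,→)
state=A head=5 tape=11111[2]2__   (A,2)→(A,1,←)
state=A head=4 tape=1111[1]12__   (A,1)→(A,1,→)
state=A head=5 tape=11111[1]2__   (A,1)→(A,1,→)
state=A head=6 tape=111111[2]__   (A,2)→(A,1,←)
state=A head=5 tape=11111[1]1__   (A,1)→(A,1,→)
state=A head=6 tape=111111[1]__   (A,1)→(A,1,→)
state=A head=7 tape=1111111[_]_   (A,_)→(B,2,←)
state=B head=6 tape=111111[1]2_   (B,1)→(C,2,←)
state=C head=5 tape=11111[1]22_   (C,1)→(C,2,→)
state=C head=6 tape=111112[2]2_   (C,2)→(C,1,←)
state=C head=5 tape=11111[2]12_   (C,2)→(C,1,←)
state=C head=4 tape=1111[1]112_   (C,1)→(C,2,→)
state=C head=5 tape=11112[1]12_   (C,1)→(C,2,→)
state=C head=6 tape=111122[1]2_   (C,1)→(C,2,→)
state=C head=7 tape=1111222[2]_   (C,2)→(C,1,←)
state=C head=6 tape=111122[2]1_   (C,2)→(C,1,←)
state=C head=5 tape=11112[2]11_   (C,2)→(C,1,←)
state=C head=4 tape=1111[2]111_   (C,2)→(C,1,←)
state=C head=3 tape=111[1]1111_   (C,1)→(C,2,→)
state=C head=4 tape=1112[1]111_   (C,1)→(C,2,→)
state=C head=5 tape=11122[1]11_   (C,1)→(C,2,→)
state=C head=6 tape=111222[1]1_   (C,1)→(C,2,→)
state=C head=7 tape=1112222[1]_   (C,1)→(C,2,→)
state=C head=8 tape=11122222[_]
The non-blank tape span at halt is 11122222.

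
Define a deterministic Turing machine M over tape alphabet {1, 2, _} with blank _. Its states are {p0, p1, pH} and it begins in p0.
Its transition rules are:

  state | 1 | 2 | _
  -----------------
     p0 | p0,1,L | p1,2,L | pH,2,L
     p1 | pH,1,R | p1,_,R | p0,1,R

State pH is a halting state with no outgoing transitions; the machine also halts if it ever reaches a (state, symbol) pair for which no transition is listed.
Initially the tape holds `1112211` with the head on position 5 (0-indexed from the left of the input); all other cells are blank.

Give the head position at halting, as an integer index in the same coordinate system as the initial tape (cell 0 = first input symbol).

6

p0 | 11122[1]1   read 1 → write 1, move L, go to p0
p0 | 1112[2]11   read 2 → write 2, move L, go to p1
p1 | 111[2]211   read 2 → write _, move R, go to p1
p1 | 111_[2]11   read 2 → write _, move R, go to p1
p1 | 111__[1]1   read 1 → write 1, move R, go to pH
pH | 111__1[1]
At halt the head is at cell 6.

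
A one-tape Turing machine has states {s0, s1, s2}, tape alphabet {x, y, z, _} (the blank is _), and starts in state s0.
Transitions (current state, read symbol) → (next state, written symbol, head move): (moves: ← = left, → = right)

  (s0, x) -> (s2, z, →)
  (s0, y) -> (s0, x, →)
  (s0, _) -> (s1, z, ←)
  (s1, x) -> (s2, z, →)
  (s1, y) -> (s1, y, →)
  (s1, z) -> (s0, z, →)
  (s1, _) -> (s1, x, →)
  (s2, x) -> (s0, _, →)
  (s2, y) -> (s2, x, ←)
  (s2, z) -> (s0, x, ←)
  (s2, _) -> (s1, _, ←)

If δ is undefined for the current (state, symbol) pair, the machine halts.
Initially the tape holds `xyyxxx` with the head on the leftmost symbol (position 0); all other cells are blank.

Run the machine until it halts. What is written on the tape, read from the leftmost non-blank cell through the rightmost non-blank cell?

xzz_xz_zz

s0 | __[x]yyxxx_   read x → write z, move →, go to s2
s2 | __z[y]yxxx_   read y → write x, move ←, go to s2
s2 | __[z]xyxxx_   read z → write x, move ←, go to s0
s0 | _[_]xxyxxx_   read _ → write z, move ←, go to s1
s1 | [_]zxxyxxx_   read _ → write x, move →, go to s1
s1 | x[z]xxyxxx_   read z → write z, move →, go to s0
s0 | xz[x]xyxxx_   read x → write z, move →, go to s2
s2 | xzz[x]yxxx_   read x → write _, move →, go to s0
s0 | xzz_[y]xxx_   read y → write x, move →, go to s0
s0 | xzz_x[x]xx_   read x → write z, move →, go to s2
s2 | xzz_xz[x]x_   read x → write _, move →, go to s0
s0 | xzz_xz_[x]_   read x → write z, move →, go to s2
s2 | xzz_xz_z[_]   read _ → write _, move ←, go to s1
s1 | xzz_xz_[z]_   read z → write z, move →, go to s0
s0 | xzz_xz_z[_]   read _ → write z, move ←, go to s1
s1 | xzz_xz_[z]z   read z → write z, move →, go to s0
s0 | xzz_xz_z[z]
The non-blank tape span at halt is xzz_xz_zz.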